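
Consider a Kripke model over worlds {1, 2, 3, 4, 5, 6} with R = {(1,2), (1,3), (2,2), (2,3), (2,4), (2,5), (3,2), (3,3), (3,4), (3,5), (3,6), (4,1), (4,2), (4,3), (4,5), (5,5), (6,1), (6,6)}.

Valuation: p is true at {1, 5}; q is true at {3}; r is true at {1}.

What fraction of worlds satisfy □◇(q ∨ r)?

1/3

1: successors {2, 3}; ◇(q ∨ r) there: 2:T, 3:T. ✓
2: successors {2, 3, 4, 5}; ◇(q ∨ r) there: 2:T, 3:T, 4:T, 5:F. ✗
3: successors {2, 3, 4, 5, 6}; ◇(q ∨ r) there: 2:T, 3:T, 4:T, 5:F, 6:T. ✗
4: successors {1, 2, 3, 5}; ◇(q ∨ r) there: 1:T, 2:T, 3:T, 5:F. ✗
5: successors {5}; ◇(q ∨ r) there: 5:F. ✗
6: successors {1, 6}; ◇(q ∨ r) there: 1:T, 6:T. ✓
That's 2 of 6 worlds, so 2/6 = 1/3.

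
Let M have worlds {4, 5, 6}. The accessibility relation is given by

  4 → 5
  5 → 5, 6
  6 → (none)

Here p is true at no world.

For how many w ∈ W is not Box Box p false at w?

1

4: Box Box p is F. ✓
5: Box Box p is F. ✓
6: Box Box p is T. ✗
Satisfying worlds: {4, 5}.
So not Box Box p fails at the other 1 world.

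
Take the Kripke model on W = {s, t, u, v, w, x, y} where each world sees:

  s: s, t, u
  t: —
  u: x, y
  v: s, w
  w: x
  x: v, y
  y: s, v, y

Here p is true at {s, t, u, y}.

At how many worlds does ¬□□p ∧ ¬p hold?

3

s: ¬□□p is T, ¬p is F. ✗
t: ¬□□p is F, ¬p is F. ✗
u: ¬□□p is T, ¬p is F. ✗
v: ¬□□p is T, ¬p is T. ✓
w: ¬□□p is T, ¬p is T. ✓
x: ¬□□p is T, ¬p is T. ✓
y: ¬□□p is T, ¬p is F. ✗
Satisfying worlds: {v, w, x}.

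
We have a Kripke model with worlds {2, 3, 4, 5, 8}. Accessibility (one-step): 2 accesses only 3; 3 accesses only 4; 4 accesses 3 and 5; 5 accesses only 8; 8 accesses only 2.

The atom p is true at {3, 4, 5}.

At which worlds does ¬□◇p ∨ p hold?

{3, 4, 5}

2: ¬□◇p is F, p is F. ✗
3: ¬□◇p is F, p is T. ✓
4: ¬□◇p is T, p is T. ✓
5: ¬□◇p is T, p is T. ✓
8: ¬□◇p is F, p is F. ✗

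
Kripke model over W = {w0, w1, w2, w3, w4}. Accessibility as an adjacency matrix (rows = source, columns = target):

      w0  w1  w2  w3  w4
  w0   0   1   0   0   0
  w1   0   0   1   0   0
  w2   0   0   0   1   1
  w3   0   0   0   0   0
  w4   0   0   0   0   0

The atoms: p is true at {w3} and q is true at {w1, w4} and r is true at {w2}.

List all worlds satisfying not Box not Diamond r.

{w0}

w0: Box not Diamond r is F. ✓
w1: Box not Diamond r is T. ✗
w2: Box not Diamond r is T. ✗
w3: Box not Diamond r is T. ✗
w4: Box not Diamond r is T. ✗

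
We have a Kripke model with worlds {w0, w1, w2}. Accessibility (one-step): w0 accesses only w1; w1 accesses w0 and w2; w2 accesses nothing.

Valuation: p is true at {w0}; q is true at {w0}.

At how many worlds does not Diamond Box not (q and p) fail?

w0: Diamond Box not (q and p) is F. ✓
w1: Diamond Box not (q and p) is T. ✗
w2: Diamond Box not (q and p) is F. ✓
Satisfying worlds: {w0, w2}.
So not Diamond Box not (q and p) fails at the other 1 world.

1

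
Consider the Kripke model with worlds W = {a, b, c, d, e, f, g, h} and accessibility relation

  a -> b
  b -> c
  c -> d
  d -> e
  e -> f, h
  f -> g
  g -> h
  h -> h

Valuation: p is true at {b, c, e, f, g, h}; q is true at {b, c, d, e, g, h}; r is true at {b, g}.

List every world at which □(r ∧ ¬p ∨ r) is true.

a: successors {b}; r ∧ ¬p ∨ r there: b:T. ✓
b: successors {c}; r ∧ ¬p ∨ r there: c:F. ✗
c: successors {d}; r ∧ ¬p ∨ r there: d:F. ✗
d: successors {e}; r ∧ ¬p ∨ r there: e:F. ✗
e: successors {f, h}; r ∧ ¬p ∨ r there: f:F, h:F. ✗
f: successors {g}; r ∧ ¬p ∨ r there: g:T. ✓
g: successors {h}; r ∧ ¬p ∨ r there: h:F. ✗
h: successors {h}; r ∧ ¬p ∨ r there: h:F. ✗

{a, f}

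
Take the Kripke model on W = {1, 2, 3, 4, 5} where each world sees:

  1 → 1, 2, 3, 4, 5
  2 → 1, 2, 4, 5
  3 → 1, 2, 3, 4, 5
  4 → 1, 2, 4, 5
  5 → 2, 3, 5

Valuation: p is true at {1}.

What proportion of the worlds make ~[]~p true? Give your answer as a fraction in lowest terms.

4/5

1: []~p is F. ✓
2: []~p is F. ✓
3: []~p is F. ✓
4: []~p is F. ✓
5: []~p is T. ✗
That's 4 of 5 worlds, so 4/5.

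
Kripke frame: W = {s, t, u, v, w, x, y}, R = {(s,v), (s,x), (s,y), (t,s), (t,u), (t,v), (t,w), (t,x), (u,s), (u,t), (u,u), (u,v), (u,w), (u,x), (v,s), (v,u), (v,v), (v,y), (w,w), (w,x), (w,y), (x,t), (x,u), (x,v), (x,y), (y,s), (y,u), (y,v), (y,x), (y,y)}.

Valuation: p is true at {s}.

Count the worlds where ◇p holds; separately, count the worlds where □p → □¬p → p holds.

4 and 7

For ◇p:
s: successors {v, x, y}; p there: v:F, x:F, y:F. ✗
t: successors {s, u, v, w, x}; p there: s:T, u:F, v:F, w:F, x:F. ✓
u: successors {s, t, u, v, w, x}; p there: s:T, t:F, u:F, v:F, w:F, x:F. ✓
v: successors {s, u, v, y}; p there: s:T, u:F, v:F, y:F. ✓
w: successors {w, x, y}; p there: w:F, x:F, y:F. ✗
x: successors {t, u, v, y}; p there: t:F, u:F, v:F, y:F. ✗
y: successors {s, u, v, x, y}; p there: s:T, u:F, v:F, x:F, y:F. ✓
— 4 worlds.
For □p → □¬p → p:
s: □p is F, □¬p → p is T. ✓
t: □p is F, □¬p → p is T. ✓
u: □p is F, □¬p → p is T. ✓
v: □p is F, □¬p → p is T. ✓
w: □p is F, □¬p → p is F. ✓
x: □p is F, □¬p → p is F. ✓
y: □p is F, □¬p → p is T. ✓
— 7 worlds.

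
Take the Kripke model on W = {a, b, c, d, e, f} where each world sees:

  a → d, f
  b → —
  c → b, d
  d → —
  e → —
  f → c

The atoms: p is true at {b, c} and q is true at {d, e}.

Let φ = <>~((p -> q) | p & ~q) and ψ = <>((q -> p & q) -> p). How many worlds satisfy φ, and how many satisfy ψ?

0 and 3

For <>~((p -> q) | p & ~q):
a: successors {d, f}; ~((p -> q) | p & ~q) there: d:F, f:F. ✗
b: no successors, so <>~((p -> q) | p & ~q) fails. ✗
c: successors {b, d}; ~((p -> q) | p & ~q) there: b:F, d:F. ✗
d: no successors, so <>~((p -> q) | p & ~q) fails. ✗
e: no successors, so <>~((p -> q) | p & ~q) fails. ✗
f: successors {c}; ~((p -> q) | p & ~q) there: c:F. ✗
— 0 worlds.
For <>((q -> p & q) -> p):
a: successors {d, f}; (q -> p & q) -> p there: d:T, f:F. ✓
b: no successors, so <>((q -> p & q) -> p) fails. ✗
c: successors {b, d}; (q -> p & q) -> p there: b:T, d:T. ✓
d: no successors, so <>((q -> p & q) -> p) fails. ✗
e: no successors, so <>((q -> p & q) -> p) fails. ✗
f: successors {c}; (q -> p & q) -> p there: c:T. ✓
— 3 worlds.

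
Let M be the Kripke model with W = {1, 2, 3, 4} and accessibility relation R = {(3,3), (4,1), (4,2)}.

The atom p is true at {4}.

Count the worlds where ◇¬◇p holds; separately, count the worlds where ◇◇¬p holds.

For ◇¬◇p:
1: no successors, so ◇¬◇p fails. ✗
2: no successors, so ◇¬◇p fails. ✗
3: successors {3}; ¬◇p there: 3:T. ✓
4: successors {1, 2}; ¬◇p there: 1:T, 2:T. ✓
— 2 worlds.
For ◇◇¬p:
1: no successors, so ◇◇¬p fails. ✗
2: no successors, so ◇◇¬p fails. ✗
3: successors {3}; ◇¬p there: 3:T. ✓
4: successors {1, 2}; ◇¬p there: 1:F, 2:F. ✗
— 1 world.

2 and 1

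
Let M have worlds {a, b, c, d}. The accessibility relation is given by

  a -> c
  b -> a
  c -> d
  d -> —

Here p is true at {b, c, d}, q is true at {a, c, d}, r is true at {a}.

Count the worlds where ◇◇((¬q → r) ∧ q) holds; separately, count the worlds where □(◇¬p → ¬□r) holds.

For ◇◇((¬q → r) ∧ q):
a: successors {c}; ◇((¬q → r) ∧ q) there: c:T. ✓
b: successors {a}; ◇((¬q → r) ∧ q) there: a:T. ✓
c: successors {d}; ◇((¬q → r) ∧ q) there: d:F. ✗
d: no successors, so ◇◇((¬q → r) ∧ q) fails. ✗
— 2 worlds.
For □(◇¬p → ¬□r):
a: successors {c}; ◇¬p → ¬□r there: c:T. ✓
b: successors {a}; ◇¬p → ¬□r there: a:T. ✓
c: successors {d}; ◇¬p → ¬□r there: d:T. ✓
d: no successors, so □(◇¬p → ¬□r) holds vacuously. ✓
— 4 worlds.

2 and 4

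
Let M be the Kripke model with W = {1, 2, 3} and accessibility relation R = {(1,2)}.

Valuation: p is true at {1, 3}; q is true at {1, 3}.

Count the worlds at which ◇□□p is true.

1: successors {2}; □□p there: 2:T. ✓
2: no successors, so ◇□□p fails. ✗
3: no successors, so ◇□□p fails. ✗
Satisfying worlds: {1}.

1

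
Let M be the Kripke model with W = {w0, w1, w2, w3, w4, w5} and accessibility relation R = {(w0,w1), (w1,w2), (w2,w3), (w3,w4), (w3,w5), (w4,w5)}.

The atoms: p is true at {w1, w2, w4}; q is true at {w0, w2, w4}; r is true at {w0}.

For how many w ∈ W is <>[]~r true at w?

5

w0: successors {w1}; []~r there: w1:T. ✓
w1: successors {w2}; []~r there: w2:T. ✓
w2: successors {w3}; []~r there: w3:T. ✓
w3: successors {w4, w5}; []~r there: w4:T, w5:T. ✓
w4: successors {w5}; []~r there: w5:T. ✓
w5: no successors, so <>[]~r fails. ✗
Satisfying worlds: {w0, w1, w2, w3, w4}.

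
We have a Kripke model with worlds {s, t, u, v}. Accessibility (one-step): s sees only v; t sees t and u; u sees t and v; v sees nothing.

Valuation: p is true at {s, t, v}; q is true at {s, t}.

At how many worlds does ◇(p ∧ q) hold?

s: successors {v}; p ∧ q there: v:F. ✗
t: successors {t, u}; p ∧ q there: t:T, u:F. ✓
u: successors {t, v}; p ∧ q there: t:T, v:F. ✓
v: no successors, so ◇(p ∧ q) fails. ✗
Satisfying worlds: {t, u}.

2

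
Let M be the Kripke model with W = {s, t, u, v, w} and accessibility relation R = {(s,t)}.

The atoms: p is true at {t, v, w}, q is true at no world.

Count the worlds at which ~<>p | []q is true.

s: ~<>p is F, []q is F. ✗
t: ~<>p is T, []q is T. ✓
u: ~<>p is T, []q is T. ✓
v: ~<>p is T, []q is T. ✓
w: ~<>p is T, []q is T. ✓
Satisfying worlds: {t, u, v, w}.

4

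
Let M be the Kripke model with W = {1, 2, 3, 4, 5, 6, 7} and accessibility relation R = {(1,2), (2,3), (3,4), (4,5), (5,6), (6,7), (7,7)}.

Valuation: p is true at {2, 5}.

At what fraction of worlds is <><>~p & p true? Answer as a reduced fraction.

1: <><>~p is T, p is F. ✗
2: <><>~p is T, p is T. ✓
3: <><>~p is F, p is F. ✗
4: <><>~p is T, p is F. ✗
5: <><>~p is T, p is T. ✓
6: <><>~p is T, p is F. ✗
7: <><>~p is T, p is F. ✗
That's 2 of 7 worlds, so 2/7.

2/7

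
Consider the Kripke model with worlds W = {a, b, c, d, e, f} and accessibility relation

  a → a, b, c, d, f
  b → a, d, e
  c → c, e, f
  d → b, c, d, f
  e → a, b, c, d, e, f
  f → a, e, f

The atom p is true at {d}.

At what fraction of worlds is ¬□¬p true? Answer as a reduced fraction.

a: □¬p is F. ✓
b: □¬p is F. ✓
c: □¬p is T. ✗
d: □¬p is F. ✓
e: □¬p is F. ✓
f: □¬p is T. ✗
That's 4 of 6 worlds, so 4/6 = 2/3.

2/3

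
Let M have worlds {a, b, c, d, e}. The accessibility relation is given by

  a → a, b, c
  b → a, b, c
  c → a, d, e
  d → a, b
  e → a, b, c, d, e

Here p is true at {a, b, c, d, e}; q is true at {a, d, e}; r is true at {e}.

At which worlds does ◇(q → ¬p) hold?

a: successors {a, b, c}; q → ¬p there: a:F, b:T, c:T. ✓
b: successors {a, b, c}; q → ¬p there: a:F, b:T, c:T. ✓
c: successors {a, d, e}; q → ¬p there: a:F, d:F, e:F. ✗
d: successors {a, b}; q → ¬p there: a:F, b:T. ✓
e: successors {a, b, c, d, e}; q → ¬p there: a:F, b:T, c:T, d:F, e:F. ✓

{a, b, d, e}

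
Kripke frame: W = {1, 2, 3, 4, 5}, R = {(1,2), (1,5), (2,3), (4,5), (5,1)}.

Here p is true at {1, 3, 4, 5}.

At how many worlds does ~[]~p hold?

4

1: []~p is F. ✓
2: []~p is F. ✓
3: []~p is T. ✗
4: []~p is F. ✓
5: []~p is F. ✓
Satisfying worlds: {1, 2, 4, 5}.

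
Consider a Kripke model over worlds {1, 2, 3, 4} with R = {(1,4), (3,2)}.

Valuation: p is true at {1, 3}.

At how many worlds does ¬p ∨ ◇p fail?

1: ¬p is F, ◇p is F. ✗
2: ¬p is T, ◇p is F. ✓
3: ¬p is F, ◇p is F. ✗
4: ¬p is T, ◇p is F. ✓
Satisfying worlds: {2, 4}.
So ¬p ∨ ◇p fails at the other 2 worlds.

2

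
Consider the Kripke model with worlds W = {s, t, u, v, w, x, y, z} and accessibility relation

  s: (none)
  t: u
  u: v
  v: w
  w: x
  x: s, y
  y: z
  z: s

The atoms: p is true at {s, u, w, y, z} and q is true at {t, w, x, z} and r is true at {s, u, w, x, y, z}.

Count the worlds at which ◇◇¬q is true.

s: no successors, so ◇◇¬q fails. ✗
t: successors {u}; ◇¬q there: u:T. ✓
u: successors {v}; ◇¬q there: v:F. ✗
v: successors {w}; ◇¬q there: w:F. ✗
w: successors {x}; ◇¬q there: x:T. ✓
x: successors {s, y}; ◇¬q there: s:F, y:F. ✗
y: successors {z}; ◇¬q there: z:T. ✓
z: successors {s}; ◇¬q there: s:F. ✗
Satisfying worlds: {t, w, y}.

3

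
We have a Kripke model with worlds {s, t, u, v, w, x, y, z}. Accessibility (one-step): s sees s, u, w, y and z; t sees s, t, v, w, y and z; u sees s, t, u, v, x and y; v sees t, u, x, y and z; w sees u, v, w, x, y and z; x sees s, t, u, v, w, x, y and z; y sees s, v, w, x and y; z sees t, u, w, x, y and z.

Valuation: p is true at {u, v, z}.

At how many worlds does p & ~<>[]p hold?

s: p is F, ~<>[]p is T. ✗
t: p is F, ~<>[]p is T. ✗
u: p is T, ~<>[]p is T. ✓
v: p is T, ~<>[]p is T. ✓
w: p is F, ~<>[]p is T. ✗
x: p is F, ~<>[]p is T. ✗
y: p is F, ~<>[]p is T. ✗
z: p is T, ~<>[]p is T. ✓
Satisfying worlds: {u, v, z}.

3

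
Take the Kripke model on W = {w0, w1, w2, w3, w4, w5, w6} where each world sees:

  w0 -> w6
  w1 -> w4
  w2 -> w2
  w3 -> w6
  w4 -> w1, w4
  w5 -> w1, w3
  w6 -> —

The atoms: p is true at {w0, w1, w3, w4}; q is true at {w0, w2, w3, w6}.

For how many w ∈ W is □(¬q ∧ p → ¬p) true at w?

4

w0: successors {w6}; ¬q ∧ p → ¬p there: w6:T. ✓
w1: successors {w4}; ¬q ∧ p → ¬p there: w4:F. ✗
w2: successors {w2}; ¬q ∧ p → ¬p there: w2:T. ✓
w3: successors {w6}; ¬q ∧ p → ¬p there: w6:T. ✓
w4: successors {w1, w4}; ¬q ∧ p → ¬p there: w1:F, w4:F. ✗
w5: successors {w1, w3}; ¬q ∧ p → ¬p there: w1:F, w3:T. ✗
w6: no successors, so □(¬q ∧ p → ¬p) holds vacuously. ✓
Satisfying worlds: {w0, w2, w3, w6}.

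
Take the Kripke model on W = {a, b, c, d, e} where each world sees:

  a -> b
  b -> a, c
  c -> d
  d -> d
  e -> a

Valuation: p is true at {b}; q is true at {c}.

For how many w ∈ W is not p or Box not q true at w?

a: not p is T, Box not q is T. ✓
b: not p is F, Box not q is F. ✗
c: not p is T, Box not q is T. ✓
d: not p is T, Box not q is T. ✓
e: not p is T, Box not q is T. ✓
Satisfying worlds: {a, c, d, e}.

4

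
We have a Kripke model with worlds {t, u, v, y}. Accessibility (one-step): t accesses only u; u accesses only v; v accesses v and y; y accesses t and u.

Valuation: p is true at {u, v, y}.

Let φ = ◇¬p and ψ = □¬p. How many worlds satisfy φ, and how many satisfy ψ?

For ◇¬p:
t: successors {u}; ¬p there: u:F. ✗
u: successors {v}; ¬p there: v:F. ✗
v: successors {v, y}; ¬p there: v:F, y:F. ✗
y: successors {t, u}; ¬p there: t:T, u:F. ✓
— 1 world.
For □¬p:
t: successors {u}; ¬p there: u:F. ✗
u: successors {v}; ¬p there: v:F. ✗
v: successors {v, y}; ¬p there: v:F, y:F. ✗
y: successors {t, u}; ¬p there: t:T, u:F. ✗
— 0 worlds.

1 and 0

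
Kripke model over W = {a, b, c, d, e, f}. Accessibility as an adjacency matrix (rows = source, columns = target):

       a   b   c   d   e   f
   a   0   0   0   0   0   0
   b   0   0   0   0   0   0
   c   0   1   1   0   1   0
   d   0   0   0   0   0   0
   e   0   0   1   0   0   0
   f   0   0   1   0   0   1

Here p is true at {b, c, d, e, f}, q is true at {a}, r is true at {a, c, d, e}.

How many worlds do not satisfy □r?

a: no successors, so □r holds vacuously. ✓
b: no successors, so □r holds vacuously. ✓
c: successors {b, c, e}; r there: b:F, c:T, e:T. ✗
d: no successors, so □r holds vacuously. ✓
e: successors {c}; r there: c:T. ✓
f: successors {c, f}; r there: c:T, f:F. ✗
Satisfying worlds: {a, b, d, e}.
So □r fails at the other 2 worlds.

2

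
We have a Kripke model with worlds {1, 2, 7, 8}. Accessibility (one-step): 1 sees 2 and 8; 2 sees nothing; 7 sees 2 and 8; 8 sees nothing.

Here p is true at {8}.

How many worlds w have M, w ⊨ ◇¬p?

2

1: successors {2, 8}; ¬p there: 2:T, 8:F. ✓
2: no successors, so ◇¬p fails. ✗
7: successors {2, 8}; ¬p there: 2:T, 8:F. ✓
8: no successors, so ◇¬p fails. ✗
Satisfying worlds: {1, 7}.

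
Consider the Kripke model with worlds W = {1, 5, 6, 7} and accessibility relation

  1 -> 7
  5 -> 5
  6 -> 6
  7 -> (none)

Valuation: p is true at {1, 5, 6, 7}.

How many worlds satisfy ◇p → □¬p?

1: ◇p is T, □¬p is F. ✗
5: ◇p is T, □¬p is F. ✗
6: ◇p is T, □¬p is F. ✗
7: ◇p is F, □¬p is T. ✓
Satisfying worlds: {7}.

1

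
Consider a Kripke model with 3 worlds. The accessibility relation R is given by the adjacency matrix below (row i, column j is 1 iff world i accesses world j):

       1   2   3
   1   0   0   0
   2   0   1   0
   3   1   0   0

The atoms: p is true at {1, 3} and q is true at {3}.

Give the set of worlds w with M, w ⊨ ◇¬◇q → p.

{1, 3}

1: ◇¬◇q is F, p is T. ✓
2: ◇¬◇q is T, p is F. ✗
3: ◇¬◇q is T, p is T. ✓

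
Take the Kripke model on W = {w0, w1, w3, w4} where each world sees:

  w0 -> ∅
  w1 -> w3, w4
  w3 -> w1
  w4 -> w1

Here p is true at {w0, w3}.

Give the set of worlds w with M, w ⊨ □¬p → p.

{w0, w1, w3}

w0: □¬p is T, p is T. ✓
w1: □¬p is F, p is F. ✓
w3: □¬p is T, p is T. ✓
w4: □¬p is T, p is F. ✗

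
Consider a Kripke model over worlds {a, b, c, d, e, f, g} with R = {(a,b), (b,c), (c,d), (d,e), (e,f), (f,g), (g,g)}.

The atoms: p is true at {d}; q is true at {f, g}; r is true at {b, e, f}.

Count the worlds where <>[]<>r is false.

5

a: successors {b}; []<>r there: b:F. ✗
b: successors {c}; []<>r there: c:T. ✓
c: successors {d}; []<>r there: d:T. ✓
d: successors {e}; []<>r there: e:F. ✗
e: successors {f}; []<>r there: f:F. ✗
f: successors {g}; []<>r there: g:F. ✗
g: successors {g}; []<>r there: g:F. ✗
Satisfying worlds: {b, c}.
So <>[]<>r fails at the other 5 worlds.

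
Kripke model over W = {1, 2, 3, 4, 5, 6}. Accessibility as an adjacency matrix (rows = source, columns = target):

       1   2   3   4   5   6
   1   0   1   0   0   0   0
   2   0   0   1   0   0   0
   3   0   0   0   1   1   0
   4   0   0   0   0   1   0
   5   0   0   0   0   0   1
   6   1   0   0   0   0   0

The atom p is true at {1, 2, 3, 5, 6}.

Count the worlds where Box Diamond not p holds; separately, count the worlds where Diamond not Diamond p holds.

1 and 0

For Box Diamond not p:
1: successors {2}; Diamond not p there: 2:F. ✗
2: successors {3}; Diamond not p there: 3:T. ✓
3: successors {4, 5}; Diamond not p there: 4:F, 5:F. ✗
4: successors {5}; Diamond not p there: 5:F. ✗
5: successors {6}; Diamond not p there: 6:F. ✗
6: successors {1}; Diamond not p there: 1:F. ✗
— 1 world.
For Diamond not Diamond p:
1: successors {2}; not Diamond p there: 2:F. ✗
2: successors {3}; not Diamond p there: 3:F. ✗
3: successors {4, 5}; not Diamond p there: 4:F, 5:F. ✗
4: successors {5}; not Diamond p there: 5:F. ✗
5: successors {6}; not Diamond p there: 6:F. ✗
6: successors {1}; not Diamond p there: 1:F. ✗
— 0 worlds.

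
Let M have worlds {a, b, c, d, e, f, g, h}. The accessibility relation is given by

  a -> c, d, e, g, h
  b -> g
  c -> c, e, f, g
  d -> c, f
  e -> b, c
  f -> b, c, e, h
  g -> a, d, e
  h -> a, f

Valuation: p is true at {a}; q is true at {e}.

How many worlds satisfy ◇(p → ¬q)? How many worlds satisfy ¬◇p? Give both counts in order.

8 and 6

For ◇(p → ¬q):
a: successors {c, d, e, g, h}; p → ¬q there: c:T, d:T, e:T, g:T, h:T. ✓
b: successors {g}; p → ¬q there: g:T. ✓
c: successors {c, e, f, g}; p → ¬q there: c:T, e:T, f:T, g:T. ✓
d: successors {c, f}; p → ¬q there: c:T, f:T. ✓
e: successors {b, c}; p → ¬q there: b:T, c:T. ✓
f: successors {b, c, e, h}; p → ¬q there: b:T, c:T, e:T, h:T. ✓
g: successors {a, d, e}; p → ¬q there: a:T, d:T, e:T. ✓
h: successors {a, f}; p → ¬q there: a:T, f:T. ✓
— 8 worlds.
For ¬◇p:
a: ◇p is F. ✓
b: ◇p is F. ✓
c: ◇p is F. ✓
d: ◇p is F. ✓
e: ◇p is F. ✓
f: ◇p is F. ✓
g: ◇p is T. ✗
h: ◇p is T. ✗
— 6 worlds.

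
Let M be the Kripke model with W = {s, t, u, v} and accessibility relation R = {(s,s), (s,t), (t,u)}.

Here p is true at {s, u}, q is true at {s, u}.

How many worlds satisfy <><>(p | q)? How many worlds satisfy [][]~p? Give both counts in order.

1 and 3

For <><>(p | q):
s: successors {s, t}; <>(p | q) there: s:T, t:T. ✓
t: successors {u}; <>(p | q) there: u:F. ✗
u: no successors, so <><>(p | q) fails. ✗
v: no successors, so <><>(p | q) fails. ✗
— 1 world.
For [][]~p:
s: successors {s, t}; []~p there: s:F, t:F. ✗
t: successors {u}; []~p there: u:T. ✓
u: no successors, so [][]~p holds vacuously. ✓
v: no successors, so [][]~p holds vacuously. ✓
— 3 worlds.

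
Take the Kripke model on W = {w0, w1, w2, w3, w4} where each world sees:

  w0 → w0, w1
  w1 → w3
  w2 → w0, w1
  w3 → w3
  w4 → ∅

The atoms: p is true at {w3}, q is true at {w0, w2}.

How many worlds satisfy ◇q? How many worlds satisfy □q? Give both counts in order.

2 and 1

For ◇q:
w0: successors {w0, w1}; q there: w0:T, w1:F. ✓
w1: successors {w3}; q there: w3:F. ✗
w2: successors {w0, w1}; q there: w0:T, w1:F. ✓
w3: successors {w3}; q there: w3:F. ✗
w4: no successors, so ◇q fails. ✗
— 2 worlds.
For □q:
w0: successors {w0, w1}; q there: w0:T, w1:F. ✗
w1: successors {w3}; q there: w3:F. ✗
w2: successors {w0, w1}; q there: w0:T, w1:F. ✗
w3: successors {w3}; q there: w3:F. ✗
w4: no successors, so □q holds vacuously. ✓
— 1 world.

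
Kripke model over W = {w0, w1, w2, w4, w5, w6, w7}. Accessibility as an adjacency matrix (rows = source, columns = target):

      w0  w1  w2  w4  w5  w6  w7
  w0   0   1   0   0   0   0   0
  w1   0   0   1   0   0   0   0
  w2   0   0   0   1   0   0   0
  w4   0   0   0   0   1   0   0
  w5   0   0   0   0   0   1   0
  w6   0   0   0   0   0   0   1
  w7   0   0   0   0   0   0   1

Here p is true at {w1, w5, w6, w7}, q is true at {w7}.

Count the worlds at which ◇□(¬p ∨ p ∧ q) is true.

w0: successors {w1}; □(¬p ∨ p ∧ q) there: w1:T. ✓
w1: successors {w2}; □(¬p ∨ p ∧ q) there: w2:T. ✓
w2: successors {w4}; □(¬p ∨ p ∧ q) there: w4:F. ✗
w4: successors {w5}; □(¬p ∨ p ∧ q) there: w5:F. ✗
w5: successors {w6}; □(¬p ∨ p ∧ q) there: w6:T. ✓
w6: successors {w7}; □(¬p ∨ p ∧ q) there: w7:T. ✓
w7: successors {w7}; □(¬p ∨ p ∧ q) there: w7:T. ✓
Satisfying worlds: {w0, w1, w5, w6, w7}.

5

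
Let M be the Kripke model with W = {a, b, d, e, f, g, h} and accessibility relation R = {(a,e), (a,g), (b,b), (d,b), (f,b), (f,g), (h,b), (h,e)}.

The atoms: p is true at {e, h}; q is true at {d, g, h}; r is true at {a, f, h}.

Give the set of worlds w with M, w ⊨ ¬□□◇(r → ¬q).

∅

a: □□◇(r → ¬q) is T. ✗
b: □□◇(r → ¬q) is T. ✗
d: □□◇(r → ¬q) is T. ✗
e: □□◇(r → ¬q) is T. ✗
f: □□◇(r → ¬q) is T. ✗
g: □□◇(r → ¬q) is T. ✗
h: □□◇(r → ¬q) is T. ✗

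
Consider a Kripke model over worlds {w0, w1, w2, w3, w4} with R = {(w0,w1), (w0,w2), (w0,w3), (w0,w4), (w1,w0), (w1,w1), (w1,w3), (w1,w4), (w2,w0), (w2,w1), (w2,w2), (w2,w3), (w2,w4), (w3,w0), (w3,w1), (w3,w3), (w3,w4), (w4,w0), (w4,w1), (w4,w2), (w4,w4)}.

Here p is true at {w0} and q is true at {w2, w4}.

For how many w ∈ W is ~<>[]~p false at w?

4

w0: <>[]~p is F. ✓
w1: <>[]~p is T. ✗
w2: <>[]~p is T. ✗
w3: <>[]~p is T. ✗
w4: <>[]~p is T. ✗
Satisfying worlds: {w0}.
So ~<>[]~p fails at the other 4 worlds.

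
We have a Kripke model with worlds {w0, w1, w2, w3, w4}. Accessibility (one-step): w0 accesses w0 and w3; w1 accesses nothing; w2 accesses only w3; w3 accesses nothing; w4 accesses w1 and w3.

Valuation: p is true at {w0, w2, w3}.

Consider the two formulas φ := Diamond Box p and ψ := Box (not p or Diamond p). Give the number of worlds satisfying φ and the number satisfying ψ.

3 and 2

For Diamond Box p:
w0: successors {w0, w3}; Box p there: w0:T, w3:T. ✓
w1: no successors, so Diamond Box p fails. ✗
w2: successors {w3}; Box p there: w3:T. ✓
w3: no successors, so Diamond Box p fails. ✗
w4: successors {w1, w3}; Box p there: w1:T, w3:T. ✓
— 3 worlds.
For Box (not p or Diamond p):
w0: successors {w0, w3}; not p or Diamond p there: w0:T, w3:F. ✗
w1: no successors, so Box (not p or Diamond p) holds vacuously. ✓
w2: successors {w3}; not p or Diamond p there: w3:F. ✗
w3: no successors, so Box (not p or Diamond p) holds vacuously. ✓
w4: successors {w1, w3}; not p or Diamond p there: w1:T, w3:F. ✗
— 2 worlds.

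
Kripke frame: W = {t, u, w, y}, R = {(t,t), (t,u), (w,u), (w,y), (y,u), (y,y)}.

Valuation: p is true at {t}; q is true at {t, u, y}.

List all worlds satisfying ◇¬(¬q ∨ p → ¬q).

t: successors {t, u}; ¬(¬q ∨ p → ¬q) there: t:T, u:F. ✓
u: no successors, so ◇¬(¬q ∨ p → ¬q) fails. ✗
w: successors {u, y}; ¬(¬q ∨ p → ¬q) there: u:F, y:F. ✗
y: successors {u, y}; ¬(¬q ∨ p → ¬q) there: u:F, y:F. ✗

{t}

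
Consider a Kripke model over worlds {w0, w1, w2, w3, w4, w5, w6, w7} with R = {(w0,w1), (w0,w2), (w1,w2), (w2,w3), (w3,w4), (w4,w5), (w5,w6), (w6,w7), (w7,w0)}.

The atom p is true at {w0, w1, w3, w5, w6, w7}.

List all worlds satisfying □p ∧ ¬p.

w0: □p is F, ¬p is F. ✗
w1: □p is F, ¬p is F. ✗
w2: □p is T, ¬p is T. ✓
w3: □p is F, ¬p is F. ✗
w4: □p is T, ¬p is T. ✓
w5: □p is T, ¬p is F. ✗
w6: □p is T, ¬p is F. ✗
w7: □p is T, ¬p is F. ✗

{w2, w4}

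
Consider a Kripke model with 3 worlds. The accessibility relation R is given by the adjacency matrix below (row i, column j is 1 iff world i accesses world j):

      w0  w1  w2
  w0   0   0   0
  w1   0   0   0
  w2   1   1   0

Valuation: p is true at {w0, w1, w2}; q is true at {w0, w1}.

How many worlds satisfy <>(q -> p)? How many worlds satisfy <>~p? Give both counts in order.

1 and 0

For <>(q -> p):
w0: no successors, so <>(q -> p) fails. ✗
w1: no successors, so <>(q -> p) fails. ✗
w2: successors {w0, w1}; q -> p there: w0:T, w1:T. ✓
— 1 world.
For <>~p:
w0: no successors, so <>~p fails. ✗
w1: no successors, so <>~p fails. ✗
w2: successors {w0, w1}; ~p there: w0:F, w1:F. ✗
— 0 worlds.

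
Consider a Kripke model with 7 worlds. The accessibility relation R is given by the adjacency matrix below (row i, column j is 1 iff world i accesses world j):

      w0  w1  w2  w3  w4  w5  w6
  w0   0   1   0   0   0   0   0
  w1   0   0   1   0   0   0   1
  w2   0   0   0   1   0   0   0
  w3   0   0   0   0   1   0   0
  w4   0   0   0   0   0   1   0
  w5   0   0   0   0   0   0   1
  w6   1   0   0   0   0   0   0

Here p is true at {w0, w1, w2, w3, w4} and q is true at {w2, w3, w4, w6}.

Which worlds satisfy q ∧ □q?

{w2, w3}

w0: q is F, □q is F. ✗
w1: q is F, □q is T. ✗
w2: q is T, □q is T. ✓
w3: q is T, □q is T. ✓
w4: q is T, □q is F. ✗
w5: q is F, □q is T. ✗
w6: q is T, □q is F. ✗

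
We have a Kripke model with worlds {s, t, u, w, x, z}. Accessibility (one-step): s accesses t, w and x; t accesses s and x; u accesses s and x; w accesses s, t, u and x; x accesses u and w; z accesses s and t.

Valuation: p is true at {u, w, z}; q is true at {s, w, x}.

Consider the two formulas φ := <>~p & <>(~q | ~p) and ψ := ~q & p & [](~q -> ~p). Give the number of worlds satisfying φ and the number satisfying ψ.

For <>~p & <>(~q | ~p):
s: <>~p is T, <>(~q | ~p) is T. ✓
t: <>~p is T, <>(~q | ~p) is T. ✓
u: <>~p is T, <>(~q | ~p) is T. ✓
w: <>~p is T, <>(~q | ~p) is T. ✓
x: <>~p is F, <>(~q | ~p) is T. ✗
z: <>~p is T, <>(~q | ~p) is T. ✓
— 5 worlds.
For ~q & p & [](~q -> ~p):
s: ~q & p is F, [](~q -> ~p) is T. ✗
t: ~q & p is F, [](~q -> ~p) is T. ✗
u: ~q & p is T, [](~q -> ~p) is T. ✓
w: ~q & p is F, [](~q -> ~p) is F. ✗
x: ~q & p is F, [](~q -> ~p) is F. ✗
z: ~q & p is T, [](~q -> ~p) is T. ✓
— 2 worlds.

5 and 2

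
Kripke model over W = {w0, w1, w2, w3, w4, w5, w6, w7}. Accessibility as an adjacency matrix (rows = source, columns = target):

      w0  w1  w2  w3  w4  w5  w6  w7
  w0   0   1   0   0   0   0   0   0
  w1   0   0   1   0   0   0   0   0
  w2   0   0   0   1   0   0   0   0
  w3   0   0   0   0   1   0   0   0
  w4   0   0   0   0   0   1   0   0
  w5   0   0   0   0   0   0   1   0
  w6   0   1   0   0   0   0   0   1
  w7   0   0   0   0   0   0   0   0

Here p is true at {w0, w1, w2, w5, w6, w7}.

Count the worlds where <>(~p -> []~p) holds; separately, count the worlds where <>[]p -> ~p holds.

For <>(~p -> []~p):
w0: successors {w1}; ~p -> []~p there: w1:T. ✓
w1: successors {w2}; ~p -> []~p there: w2:T. ✓
w2: successors {w3}; ~p -> []~p there: w3:T. ✓
w3: successors {w4}; ~p -> []~p there: w4:F. ✗
w4: successors {w5}; ~p -> []~p there: w5:T. ✓
w5: successors {w6}; ~p -> []~p there: w6:T. ✓
w6: successors {w1, w7}; ~p -> []~p there: w1:T, w7:T. ✓
w7: no successors, so <>(~p -> []~p) fails. ✗
— 6 worlds.
For <>[]p -> ~p:
w0: <>[]p is T, ~p is F. ✗
w1: <>[]p is F, ~p is F. ✓
w2: <>[]p is F, ~p is F. ✓
w3: <>[]p is T, ~p is T. ✓
w4: <>[]p is T, ~p is T. ✓
w5: <>[]p is T, ~p is F. ✗
w6: <>[]p is T, ~p is F. ✗
w7: <>[]p is F, ~p is F. ✓
— 5 worlds.

6 and 5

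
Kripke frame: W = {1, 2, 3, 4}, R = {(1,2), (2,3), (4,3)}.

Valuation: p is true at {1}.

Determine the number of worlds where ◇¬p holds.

1: successors {2}; ¬p there: 2:T. ✓
2: successors {3}; ¬p there: 3:T. ✓
3: no successors, so ◇¬p fails. ✗
4: successors {3}; ¬p there: 3:T. ✓
Satisfying worlds: {1, 2, 4}.

3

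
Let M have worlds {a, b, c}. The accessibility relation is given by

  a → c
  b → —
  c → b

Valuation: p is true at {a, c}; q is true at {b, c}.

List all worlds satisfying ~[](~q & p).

{a, c}

a: [](~q & p) is F. ✓
b: [](~q & p) is T. ✗
c: [](~q & p) is F. ✓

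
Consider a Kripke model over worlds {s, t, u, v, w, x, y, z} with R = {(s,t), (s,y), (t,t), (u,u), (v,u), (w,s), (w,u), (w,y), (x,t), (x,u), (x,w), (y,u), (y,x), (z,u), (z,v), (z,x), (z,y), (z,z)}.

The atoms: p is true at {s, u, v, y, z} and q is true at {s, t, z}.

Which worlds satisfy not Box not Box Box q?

{s, t, x}

s: Box not Box Box q is F. ✓
t: Box not Box Box q is F. ✓
u: Box not Box Box q is T. ✗
v: Box not Box Box q is T. ✗
w: Box not Box Box q is T. ✗
x: Box not Box Box q is F. ✓
y: Box not Box Box q is T. ✗
z: Box not Box Box q is T. ✗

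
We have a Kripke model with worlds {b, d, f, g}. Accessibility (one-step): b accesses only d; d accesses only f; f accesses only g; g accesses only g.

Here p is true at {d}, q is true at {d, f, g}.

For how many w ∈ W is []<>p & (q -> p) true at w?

0

b: []<>p is F, q -> p is T. ✗
d: []<>p is F, q -> p is T. ✗
f: []<>p is F, q -> p is F. ✗
g: []<>p is F, q -> p is F. ✗
Satisfying worlds: ∅.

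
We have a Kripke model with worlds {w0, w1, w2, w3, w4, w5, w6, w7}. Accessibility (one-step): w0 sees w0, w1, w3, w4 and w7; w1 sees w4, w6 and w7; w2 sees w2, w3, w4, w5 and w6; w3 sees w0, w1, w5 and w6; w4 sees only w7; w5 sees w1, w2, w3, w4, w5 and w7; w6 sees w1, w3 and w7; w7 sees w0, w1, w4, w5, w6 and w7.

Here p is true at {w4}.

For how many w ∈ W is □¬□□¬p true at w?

w0: successors {w0, w1, w3, w4, w7}; ¬□□¬p there: w0:T, w1:T, w3:T, w4:T, w7:T. ✓
w1: successors {w4, w6, w7}; ¬□□¬p there: w4:T, w6:T, w7:T. ✓
w2: successors {w2, w3, w4, w5, w6}; ¬□□¬p there: w2:T, w3:T, w4:T, w5:T, w6:T. ✓
w3: successors {w0, w1, w5, w6}; ¬□□¬p there: w0:T, w1:T, w5:T, w6:T. ✓
w4: successors {w7}; ¬□□¬p there: w7:T. ✓
w5: successors {w1, w2, w3, w4, w5, w7}; ¬□□¬p there: w1:T, w2:T, w3:T, w4:T, w5:T, w7:T. ✓
w6: successors {w1, w3, w7}; ¬□□¬p there: w1:T, w3:T, w7:T. ✓
w7: successors {w0, w1, w4, w5, w6, w7}; ¬□□¬p there: w0:T, w1:T, w4:T, w5:T, w6:T, w7:T. ✓
Satisfying worlds: {w0, w1, w2, w3, w4, w5, w6, w7}.

8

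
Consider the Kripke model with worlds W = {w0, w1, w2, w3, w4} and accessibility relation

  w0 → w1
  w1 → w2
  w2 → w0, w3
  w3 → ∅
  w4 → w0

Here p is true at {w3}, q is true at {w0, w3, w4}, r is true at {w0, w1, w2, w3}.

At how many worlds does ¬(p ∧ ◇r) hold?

5

w0: p ∧ ◇r is F. ✓
w1: p ∧ ◇r is F. ✓
w2: p ∧ ◇r is F. ✓
w3: p ∧ ◇r is F. ✓
w4: p ∧ ◇r is F. ✓
Satisfying worlds: {w0, w1, w2, w3, w4}.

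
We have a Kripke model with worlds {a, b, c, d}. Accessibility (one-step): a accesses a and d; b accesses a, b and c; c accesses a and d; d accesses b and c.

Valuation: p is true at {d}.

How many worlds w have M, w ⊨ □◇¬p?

a: successors {a, d}; ◇¬p there: a:T, d:T. ✓
b: successors {a, b, c}; ◇¬p there: a:T, b:T, c:T. ✓
c: successors {a, d}; ◇¬p there: a:T, d:T. ✓
d: successors {b, c}; ◇¬p there: b:T, c:T. ✓
Satisfying worlds: {a, b, c, d}.

4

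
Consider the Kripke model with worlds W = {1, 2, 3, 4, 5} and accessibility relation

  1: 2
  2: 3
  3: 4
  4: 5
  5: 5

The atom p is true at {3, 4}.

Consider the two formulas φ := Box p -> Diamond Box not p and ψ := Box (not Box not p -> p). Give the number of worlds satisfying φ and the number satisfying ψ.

For Box p -> Diamond Box not p:
1: Box p is F, Diamond Box not p is F. ✓
2: Box p is T, Diamond Box not p is F. ✗
3: Box p is T, Diamond Box not p is T. ✓
4: Box p is F, Diamond Box not p is T. ✓
5: Box p is F, Diamond Box not p is T. ✓
— 4 worlds.
For Box (not Box not p -> p):
1: successors {2}; not Box not p -> p there: 2:F. ✗
2: successors {3}; not Box not p -> p there: 3:T. ✓
3: successors {4}; not Box not p -> p there: 4:T. ✓
4: successors {5}; not Box not p -> p there: 5:T. ✓
5: successors {5}; not Box not p -> p there: 5:T. ✓
— 4 worlds.

4 and 4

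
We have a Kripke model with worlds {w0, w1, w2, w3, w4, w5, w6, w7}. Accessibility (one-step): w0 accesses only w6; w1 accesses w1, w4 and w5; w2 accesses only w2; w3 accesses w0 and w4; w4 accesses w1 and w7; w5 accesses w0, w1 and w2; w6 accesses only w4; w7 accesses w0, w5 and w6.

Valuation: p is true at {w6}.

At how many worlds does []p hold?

w0: successors {w6}; p there: w6:T. ✓
w1: successors {w1, w4, w5}; p there: w1:F, w4:F, w5:F. ✗
w2: successors {w2}; p there: w2:F. ✗
w3: successors {w0, w4}; p there: w0:F, w4:F. ✗
w4: successors {w1, w7}; p there: w1:F, w7:F. ✗
w5: successors {w0, w1, w2}; p there: w0:F, w1:F, w2:F. ✗
w6: successors {w4}; p there: w4:F. ✗
w7: successors {w0, w5, w6}; p there: w0:F, w5:F, w6:T. ✗
Satisfying worlds: {w0}.

1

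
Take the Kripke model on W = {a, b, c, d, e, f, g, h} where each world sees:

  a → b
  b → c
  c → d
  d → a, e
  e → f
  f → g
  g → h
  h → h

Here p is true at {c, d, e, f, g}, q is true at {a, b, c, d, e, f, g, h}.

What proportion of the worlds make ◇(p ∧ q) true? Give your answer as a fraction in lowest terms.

5/8

a: successors {b}; p ∧ q there: b:F. ✗
b: successors {c}; p ∧ q there: c:T. ✓
c: successors {d}; p ∧ q there: d:T. ✓
d: successors {a, e}; p ∧ q there: a:F, e:T. ✓
e: successors {f}; p ∧ q there: f:T. ✓
f: successors {g}; p ∧ q there: g:T. ✓
g: successors {h}; p ∧ q there: h:F. ✗
h: successors {h}; p ∧ q there: h:F. ✗
That's 5 of 8 worlds, so 5/8.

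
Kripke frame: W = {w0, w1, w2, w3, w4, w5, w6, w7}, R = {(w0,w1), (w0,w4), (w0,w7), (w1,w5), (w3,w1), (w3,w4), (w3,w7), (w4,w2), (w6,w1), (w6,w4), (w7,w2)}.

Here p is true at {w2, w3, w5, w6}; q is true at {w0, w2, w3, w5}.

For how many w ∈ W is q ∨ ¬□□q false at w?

w0: q is T, ¬□□q is F. ✓
w1: q is F, ¬□□q is F. ✗
w2: q is T, ¬□□q is F. ✓
w3: q is T, ¬□□q is F. ✓
w4: q is F, ¬□□q is F. ✗
w5: q is T, ¬□□q is F. ✓
w6: q is F, ¬□□q is F. ✗
w7: q is F, ¬□□q is F. ✗
Satisfying worlds: {w0, w2, w3, w5}.
So q ∨ ¬□□q fails at the other 4 worlds.

4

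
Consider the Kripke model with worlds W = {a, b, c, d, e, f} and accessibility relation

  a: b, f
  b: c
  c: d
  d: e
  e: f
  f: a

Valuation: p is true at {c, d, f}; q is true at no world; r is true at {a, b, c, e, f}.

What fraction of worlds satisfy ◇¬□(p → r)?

a: successors {b, f}; ¬□(p → r) there: b:F, f:F. ✗
b: successors {c}; ¬□(p → r) there: c:T. ✓
c: successors {d}; ¬□(p → r) there: d:F. ✗
d: successors {e}; ¬□(p → r) there: e:F. ✗
e: successors {f}; ¬□(p → r) there: f:F. ✗
f: successors {a}; ¬□(p → r) there: a:F. ✗
That's 1 of 6 worlds, so 1/6.

1/6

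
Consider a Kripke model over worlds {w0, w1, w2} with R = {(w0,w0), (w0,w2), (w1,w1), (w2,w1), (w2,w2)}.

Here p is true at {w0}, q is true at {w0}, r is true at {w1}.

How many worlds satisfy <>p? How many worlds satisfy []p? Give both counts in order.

For <>p:
w0: successors {w0, w2}; p there: w0:T, w2:F. ✓
w1: successors {w1}; p there: w1:F. ✗
w2: successors {w1, w2}; p there: w1:F, w2:F. ✗
— 1 world.
For []p:
w0: successors {w0, w2}; p there: w0:T, w2:F. ✗
w1: successors {w1}; p there: w1:F. ✗
w2: successors {w1, w2}; p there: w1:F, w2:F. ✗
— 0 worlds.

1 and 0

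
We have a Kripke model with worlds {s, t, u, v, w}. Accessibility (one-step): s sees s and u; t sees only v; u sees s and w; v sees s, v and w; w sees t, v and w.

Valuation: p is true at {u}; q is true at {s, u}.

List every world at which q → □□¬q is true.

{t, v, w}

s: q is T, □□¬q is F. ✗
t: q is F, □□¬q is F. ✓
u: q is T, □□¬q is F. ✗
v: q is F, □□¬q is F. ✓
w: q is F, □□¬q is F. ✓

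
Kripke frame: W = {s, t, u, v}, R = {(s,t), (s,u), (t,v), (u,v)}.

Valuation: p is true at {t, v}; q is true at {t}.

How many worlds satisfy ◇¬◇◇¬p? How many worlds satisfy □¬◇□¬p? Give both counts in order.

3 and 3

For ◇¬◇◇¬p:
s: successors {t, u}; ¬◇◇¬p there: t:T, u:T. ✓
t: successors {v}; ¬◇◇¬p there: v:T. ✓
u: successors {v}; ¬◇◇¬p there: v:T. ✓
v: no successors, so ◇¬◇◇¬p fails. ✗
— 3 worlds.
For □¬◇□¬p:
s: successors {t, u}; ¬◇□¬p there: t:F, u:F. ✗
t: successors {v}; ¬◇□¬p there: v:T. ✓
u: successors {v}; ¬◇□¬p there: v:T. ✓
v: no successors, so □¬◇□¬p holds vacuously. ✓
— 3 worlds.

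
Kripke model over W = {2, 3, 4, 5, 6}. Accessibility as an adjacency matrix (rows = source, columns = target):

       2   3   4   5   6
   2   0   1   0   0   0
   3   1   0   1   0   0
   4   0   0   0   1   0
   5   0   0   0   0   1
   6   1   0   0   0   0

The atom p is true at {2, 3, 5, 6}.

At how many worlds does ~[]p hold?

2: []p is T. ✗
3: []p is F. ✓
4: []p is T. ✗
5: []p is T. ✗
6: []p is T. ✗
Satisfying worlds: {3}.

1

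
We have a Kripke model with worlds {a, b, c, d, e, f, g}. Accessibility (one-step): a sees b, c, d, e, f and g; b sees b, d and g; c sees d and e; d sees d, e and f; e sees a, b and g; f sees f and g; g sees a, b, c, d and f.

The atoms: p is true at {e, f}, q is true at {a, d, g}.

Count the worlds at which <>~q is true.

7

a: successors {b, c, d, e, f, g}; ~q there: b:T, c:T, d:F, e:T, f:T, g:F. ✓
b: successors {b, d, g}; ~q there: b:T, d:F, g:F. ✓
c: successors {d, e}; ~q there: d:F, e:T. ✓
d: successors {d, e, f}; ~q there: d:F, e:T, f:T. ✓
e: successors {a, b, g}; ~q there: a:F, b:T, g:F. ✓
f: successors {f, g}; ~q there: f:T, g:F. ✓
g: successors {a, b, c, d, f}; ~q there: a:F, b:T, c:T, d:F, f:T. ✓
Satisfying worlds: {a, b, c, d, e, f, g}.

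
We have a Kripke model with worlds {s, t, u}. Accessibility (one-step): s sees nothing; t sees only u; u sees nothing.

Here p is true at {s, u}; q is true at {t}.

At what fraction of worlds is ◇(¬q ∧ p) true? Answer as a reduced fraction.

1/3

s: no successors, so ◇(¬q ∧ p) fails. ✗
t: successors {u}; ¬q ∧ p there: u:T. ✓
u: no successors, so ◇(¬q ∧ p) fails. ✗
That's 1 of 3 worlds, so 1/3.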